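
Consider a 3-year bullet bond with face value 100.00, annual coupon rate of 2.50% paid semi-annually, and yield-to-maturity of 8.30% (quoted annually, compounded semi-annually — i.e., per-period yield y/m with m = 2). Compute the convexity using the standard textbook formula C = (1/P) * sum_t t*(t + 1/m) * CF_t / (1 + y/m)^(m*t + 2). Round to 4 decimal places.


Answer: Convexity = 9.2500

Derivation:
Coupon per period c = face * coupon_rate / m = 1.250000
Periods per year m = 2; per-period yield y/m = 0.041500
Number of cashflows N = 6
Cashflows (t years, CF_t, discount factor 1/(1+y/m)^(m*t), PV):
  t = 0.5000: CF_t = 1.250000, DF = 0.960154, PV = 1.200192
  t = 1.0000: CF_t = 1.250000, DF = 0.921895, PV = 1.152369
  t = 1.5000: CF_t = 1.250000, DF = 0.885161, PV = 1.106451
  t = 2.0000: CF_t = 1.250000, DF = 0.849890, PV = 1.062363
  t = 2.5000: CF_t = 1.250000, DF = 0.816025, PV = 1.020032
  t = 3.0000: CF_t = 101.250000, DF = 0.783510, PV = 79.330353
Price P = sum_t PV_t = 84.871759
Convexity numerator sum_t t*(t + 1/m) * CF_t / (1+y/m)^(m*t + 2):
  t = 0.5000: term = 0.553226
  t = 1.0000: term = 1.593544
  t = 1.5000: term = 3.060095
  t = 2.0000: term = 4.896935
  t = 2.5000: term = 7.052715
  t = 3.0000: term = 767.909670
Convexity = (1/P) * sum = 785.066186 / 84.871759 = 9.250028


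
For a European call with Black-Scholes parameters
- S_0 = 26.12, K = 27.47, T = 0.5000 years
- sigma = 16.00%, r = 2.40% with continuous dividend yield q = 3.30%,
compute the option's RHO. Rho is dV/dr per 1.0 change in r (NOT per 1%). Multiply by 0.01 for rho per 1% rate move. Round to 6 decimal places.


Answer: Rho = 3.989811

Derivation:
d1 = -0.4286233440; d2 = -0.5417604290
phi(d1) = 0.3639286239; exp(-qT) = 0.9836353794; exp(-rT) = 0.9880717129
N(d2) = 0.2939917774
Rho = K*T*exp(-rT)*N(d2) = 27.4700 * 0.5000 * 0.9880717129 * 0.2939917774 = 3.989811


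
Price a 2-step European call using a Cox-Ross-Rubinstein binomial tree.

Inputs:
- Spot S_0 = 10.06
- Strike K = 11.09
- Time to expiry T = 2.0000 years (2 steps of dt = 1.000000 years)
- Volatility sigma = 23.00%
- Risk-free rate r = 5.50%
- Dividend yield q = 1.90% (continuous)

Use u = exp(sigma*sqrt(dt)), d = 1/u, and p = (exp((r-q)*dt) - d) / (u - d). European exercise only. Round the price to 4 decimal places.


Answer: Price = V(0,0) = 1.1817

Derivation:
dt = T/N = 1.000000
u = exp(sigma*sqrt(dt)) = 1.258600; d = 1/u = 0.794534
p = (exp((r-q)*dt) - d) / (u - d) = 0.521741
Discount per step: exp(-r*dt) = 0.946485
Stock lattice S(k, i) with i counting down-moves:
  k=0: S(0,0) = 10.0600
  k=1: S(1,0) = 12.6615; S(1,1) = 7.9930
  k=2: S(2,0) = 15.9358; S(2,1) = 10.0600; S(2,2) = 6.3507
Terminal payoffs V(N, i) = max(S_T - K, 0):
  V(2,0) = 4.845784; V(2,1) = 0.000000; V(2,2) = 0.000000
Backward induction: V(k, i) = exp(-r*dt) * [p * V(k+1, i) + (1-p) * V(k+1, i+1)].
  V(1,0) = exp(-r*dt) * [p*4.845784 + (1-p)*0.000000] = 2.392943
  V(1,1) = exp(-r*dt) * [p*0.000000 + (1-p)*0.000000] = 0.000000
  V(0,0) = exp(-r*dt) * [p*2.392943 + (1-p)*0.000000] = 1.181682


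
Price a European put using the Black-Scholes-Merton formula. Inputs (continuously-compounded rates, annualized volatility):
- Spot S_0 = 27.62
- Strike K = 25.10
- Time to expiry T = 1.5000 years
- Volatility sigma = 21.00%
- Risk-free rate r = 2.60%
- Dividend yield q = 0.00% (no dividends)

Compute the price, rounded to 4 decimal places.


Answer: Price = 1.2605

Derivation:
d1 = (ln(S/K) + (r - q + 0.5*sigma^2) * T) / (sigma * sqrt(T)) = 0.65221475
d2 = d1 - sigma * sqrt(T) = 0.39501833
exp(-rT) = 0.96175071; exp(-qT) = 1.00000000
P = K * exp(-rT) * N(-d2) - S_0 * exp(-qT) * N(-d1)
N(-d1) = 0.25713132; N(-d2) = 0.34641468
P = 25.1000 * 0.96175071 * 0.34641468 - 27.6200 * 1.00000000 * 0.25713132 = 1.2605


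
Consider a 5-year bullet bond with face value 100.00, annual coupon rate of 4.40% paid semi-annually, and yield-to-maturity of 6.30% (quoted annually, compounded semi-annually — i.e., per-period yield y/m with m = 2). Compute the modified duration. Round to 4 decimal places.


Answer: Modified duration = 4.3805

Derivation:
Coupon per period c = face * coupon_rate / m = 2.200000
Periods per year m = 2; per-period yield y/m = 0.031500
Number of cashflows N = 10
Cashflows (t years, CF_t, discount factor 1/(1+y/m)^(m*t), PV):
  t = 0.5000: CF_t = 2.200000, DF = 0.969462, PV = 2.132816
  t = 1.0000: CF_t = 2.200000, DF = 0.939856, PV = 2.067684
  t = 1.5000: CF_t = 2.200000, DF = 0.911155, PV = 2.004541
  t = 2.0000: CF_t = 2.200000, DF = 0.883330, PV = 1.943326
  t = 2.5000: CF_t = 2.200000, DF = 0.856355, PV = 1.883981
  t = 3.0000: CF_t = 2.200000, DF = 0.830204, PV = 1.826448
  t = 3.5000: CF_t = 2.200000, DF = 0.804851, PV = 1.770672
  t = 4.0000: CF_t = 2.200000, DF = 0.780272, PV = 1.716599
  t = 4.5000: CF_t = 2.200000, DF = 0.756444, PV = 1.664177
  t = 5.0000: CF_t = 102.200000, DF = 0.733344, PV = 74.947745
Price P = sum_t PV_t = 91.957990
First compute Macaulay numerator sum_t t * PV_t:
  t * PV_t at t = 0.5000: 1.066408
  t * PV_t at t = 1.0000: 2.067684
  t * PV_t at t = 1.5000: 3.006812
  t * PV_t at t = 2.0000: 3.886653
  t * PV_t at t = 2.5000: 4.709953
  t * PV_t at t = 3.0000: 5.479344
  t * PV_t at t = 3.5000: 6.197351
  t * PV_t at t = 4.0000: 6.866395
  t * PV_t at t = 4.5000: 7.488798
  t * PV_t at t = 5.0000: 374.738727
Macaulay duration D = 415.508124 / 91.957990 = 4.518456
Modified duration = D / (1 + y/m) = 4.518456 / (1 + 0.031500) = 4.380471


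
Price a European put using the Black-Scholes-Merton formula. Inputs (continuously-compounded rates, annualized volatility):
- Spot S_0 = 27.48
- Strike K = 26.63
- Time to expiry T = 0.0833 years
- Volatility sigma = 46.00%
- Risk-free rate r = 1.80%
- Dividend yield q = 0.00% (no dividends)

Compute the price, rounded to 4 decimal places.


d1 = (ln(S/K) + (r - q + 0.5*sigma^2) * T) / (sigma * sqrt(T)) = 0.31433677
d2 = d1 - sigma * sqrt(T) = 0.18157277
exp(-rT) = 0.99850172; exp(-qT) = 1.00000000
P = K * exp(-rT) * N(-d2) - S_0 * exp(-qT) * N(-d1)
N(-d1) = 0.37663264; N(-d2) = 0.42795901
P = 26.6300 * 0.99850172 * 0.42795901 - 27.4800 * 1.00000000 * 0.37663264 = 1.0296

Answer: Price = 1.0296


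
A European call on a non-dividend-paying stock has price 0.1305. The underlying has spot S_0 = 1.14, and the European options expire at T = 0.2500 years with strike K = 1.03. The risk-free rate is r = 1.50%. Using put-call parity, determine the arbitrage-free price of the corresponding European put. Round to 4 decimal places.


Answer: Put price = 0.0166

Derivation:
Put-call parity: C - P = S_0 * exp(-qT) - K * exp(-rT).
S_0 * exp(-qT) = 1.1400 * 1.00000000 = 1.14000000
K * exp(-rT) = 1.0300 * 0.99625702 = 1.02614473
P = C - S*exp(-qT) + K*exp(-rT)
P = 0.1305 - 1.14000000 + 1.02614473 = 0.0166


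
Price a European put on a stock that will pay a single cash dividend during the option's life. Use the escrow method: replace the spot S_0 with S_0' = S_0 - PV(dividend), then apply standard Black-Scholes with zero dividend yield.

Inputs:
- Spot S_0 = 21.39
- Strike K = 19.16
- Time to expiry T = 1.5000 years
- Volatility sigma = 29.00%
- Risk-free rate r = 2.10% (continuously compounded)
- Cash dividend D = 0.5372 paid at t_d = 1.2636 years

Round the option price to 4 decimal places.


Answer: Price = 1.7758

Derivation:
PV(D) = D * exp(-r * t_d) = 0.5372 * 0.97381338 = 0.52313255
S_0' = S_0 - PV(D) = 21.3900 - 0.52313255 = 20.86686745
d1 = (ln(S_0'/K) + (r + sigma^2/2)*T) / (sigma*sqrt(T)) = 0.50654558
d2 = d1 - sigma*sqrt(T) = 0.15136957
exp(-rT) = 0.96899096
N(-d1) = 0.30623685; N(-d2) = 0.43984210
P = K * exp(-rT) * N(-d2) - S_0' * N(-d1) = 19.1600 * 0.96899096 * 0.43984210 - 20.86686745 * 0.30623685 = 1.7758


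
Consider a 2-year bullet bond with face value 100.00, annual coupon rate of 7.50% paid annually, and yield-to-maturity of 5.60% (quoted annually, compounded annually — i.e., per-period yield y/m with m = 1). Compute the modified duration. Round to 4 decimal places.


Answer: Modified duration = 1.8290

Derivation:
Coupon per period c = face * coupon_rate / m = 7.500000
Periods per year m = 1; per-period yield y/m = 0.056000
Number of cashflows N = 2
Cashflows (t years, CF_t, discount factor 1/(1+y/m)^(m*t), PV):
  t = 1.0000: CF_t = 7.500000, DF = 0.946970, PV = 7.102273
  t = 2.0000: CF_t = 107.500000, DF = 0.896752, PV = 96.400798
Price P = sum_t PV_t = 103.503070
First compute Macaulay numerator sum_t t * PV_t:
  t * PV_t at t = 1.0000: 7.102273
  t * PV_t at t = 2.0000: 192.801596
Macaulay duration D = 199.903868 / 103.503070 = 1.931381
Modified duration = D / (1 + y/m) = 1.931381 / (1 + 0.056000) = 1.828959


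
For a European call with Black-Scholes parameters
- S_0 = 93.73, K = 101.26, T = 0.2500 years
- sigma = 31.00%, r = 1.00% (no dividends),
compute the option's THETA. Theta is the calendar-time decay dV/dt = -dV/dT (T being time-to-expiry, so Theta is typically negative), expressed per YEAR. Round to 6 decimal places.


Answer: Theta = -10.970124

Derivation:
d1 = -0.4049074696; d2 = -0.5599074696
phi(d1) = 0.3675435137; exp(-qT) = 1.0000000000; exp(-rT) = 0.9975031224
Theta = -S*exp(-qT)*phi(d1)*sigma/(2*sqrt(T)) - r*K*exp(-rT)*N(d2) + q*S*exp(-qT)*N(d1)
N(d1) = 0.3427727638; N(d2) = 0.2877712768; sqrt(T) = 0.5000000000
Term 1 = -93.7300 * 1.0000000000 * 0.3675435137 * 0.3100 / (2 * 0.5000000000) = -10.6794545971
Term 2 = -0.0100 * 101.2600 * 0.9975031224 * 0.2877712768 = -0.2906696118
Term 3 = 0 (no dividend yield, q = 0)
Theta = -10.6794545971 + (-0.2906696118) + (0.0000000000) = -10.970124


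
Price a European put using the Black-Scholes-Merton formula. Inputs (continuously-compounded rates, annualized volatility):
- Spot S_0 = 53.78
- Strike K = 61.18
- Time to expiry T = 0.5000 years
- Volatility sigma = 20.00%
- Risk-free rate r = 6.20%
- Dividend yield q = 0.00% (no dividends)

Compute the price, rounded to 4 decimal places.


Answer: Price = 6.6869

Derivation:
d1 = (ln(S/K) + (r - q + 0.5*sigma^2) * T) / (sigma * sqrt(T)) = -0.62167900
d2 = d1 - sigma * sqrt(T) = -0.76310036
exp(-rT) = 0.96947557; exp(-qT) = 1.00000000
P = K * exp(-rT) * N(-d2) - S_0 * exp(-qT) * N(-d1)
N(-d1) = 0.73292352; N(-d2) = 0.77729823
P = 61.1800 * 0.96947557 * 0.77729823 - 53.7800 * 1.00000000 * 0.73292352 = 6.6869


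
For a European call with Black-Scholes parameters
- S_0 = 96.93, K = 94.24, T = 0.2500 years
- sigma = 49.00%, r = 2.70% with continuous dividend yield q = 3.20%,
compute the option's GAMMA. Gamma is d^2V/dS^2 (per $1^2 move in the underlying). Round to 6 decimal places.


d1 = 0.2322728514; d2 = -0.0127271486
phi(d1) = 0.3883245298; exp(-qT) = 0.9920319148; exp(-rT) = 0.9932727301
Gamma = exp(-qT) * phi(d1) / (S * sigma * sqrt(T)) = 0.9920319148 * 0.3883245298 / (96.9300 * 0.4900 * 0.5000000000) = 0.016222

Answer: Gamma = 0.016222


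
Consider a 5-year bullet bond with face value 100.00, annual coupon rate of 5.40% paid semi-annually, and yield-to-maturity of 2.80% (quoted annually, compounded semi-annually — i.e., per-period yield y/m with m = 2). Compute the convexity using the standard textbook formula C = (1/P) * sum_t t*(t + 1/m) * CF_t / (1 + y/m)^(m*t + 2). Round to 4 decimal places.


Coupon per period c = face * coupon_rate / m = 2.700000
Periods per year m = 2; per-period yield y/m = 0.014000
Number of cashflows N = 10
Cashflows (t years, CF_t, discount factor 1/(1+y/m)^(m*t), PV):
  t = 0.5000: CF_t = 2.700000, DF = 0.986193, PV = 2.662722
  t = 1.0000: CF_t = 2.700000, DF = 0.972577, PV = 2.625958
  t = 1.5000: CF_t = 2.700000, DF = 0.959149, PV = 2.589703
  t = 2.0000: CF_t = 2.700000, DF = 0.945906, PV = 2.553947
  t = 2.5000: CF_t = 2.700000, DF = 0.932847, PV = 2.518686
  t = 3.0000: CF_t = 2.700000, DF = 0.919967, PV = 2.483911
  t = 3.5000: CF_t = 2.700000, DF = 0.907265, PV = 2.449616
  t = 4.0000: CF_t = 2.700000, DF = 0.894739, PV = 2.415795
  t = 4.5000: CF_t = 2.700000, DF = 0.882386, PV = 2.382441
  t = 5.0000: CF_t = 102.700000, DF = 0.870203, PV = 89.369822
Price P = sum_t PV_t = 112.052602
Convexity numerator sum_t t*(t + 1/m) * CF_t / (1+y/m)^(m*t + 2):
  t = 0.5000: term = 1.294851
  t = 1.0000: term = 3.830921
  t = 1.5000: term = 7.556057
  t = 2.0000: term = 12.419555
  t = 2.5000: term = 18.372123
  t = 3.0000: term = 25.365850
  t = 3.5000: term = 33.354175
  t = 4.0000: term = 42.291854
  t = 4.5000: term = 52.134928
  t = 5.0000: term = 2390.273945
Convexity = (1/P) * sum = 2586.894259 / 112.052602 = 23.086427

Answer: Convexity = 23.0864


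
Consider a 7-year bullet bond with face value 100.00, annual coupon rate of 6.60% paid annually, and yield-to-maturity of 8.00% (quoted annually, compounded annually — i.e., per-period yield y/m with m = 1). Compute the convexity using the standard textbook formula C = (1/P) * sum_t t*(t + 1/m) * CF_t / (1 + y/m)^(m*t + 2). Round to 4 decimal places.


Answer: Convexity = 36.9778

Derivation:
Coupon per period c = face * coupon_rate / m = 6.600000
Periods per year m = 1; per-period yield y/m = 0.080000
Number of cashflows N = 7
Cashflows (t years, CF_t, discount factor 1/(1+y/m)^(m*t), PV):
  t = 1.0000: CF_t = 6.600000, DF = 0.925926, PV = 6.111111
  t = 2.0000: CF_t = 6.600000, DF = 0.857339, PV = 5.658436
  t = 3.0000: CF_t = 6.600000, DF = 0.793832, PV = 5.239293
  t = 4.0000: CF_t = 6.600000, DF = 0.735030, PV = 4.851197
  t = 5.0000: CF_t = 6.600000, DF = 0.680583, PV = 4.491849
  t = 6.0000: CF_t = 6.600000, DF = 0.630170, PV = 4.159120
  t = 7.0000: CF_t = 106.600000, DF = 0.583490, PV = 62.200076
Price P = sum_t PV_t = 92.711082
Convexity numerator sum_t t*(t + 1/m) * CF_t / (1+y/m)^(m*t + 2):
  t = 1.0000: term = 10.478586
  t = 2.0000: term = 29.107182
  t = 3.0000: term = 53.902189
  t = 4.0000: term = 83.182391
  t = 5.0000: term = 115.531098
  t = 6.0000: term = 149.762535
  t = 7.0000: term = 2986.286234
Convexity = (1/P) * sum = 3428.250215 / 92.711082 = 36.977782


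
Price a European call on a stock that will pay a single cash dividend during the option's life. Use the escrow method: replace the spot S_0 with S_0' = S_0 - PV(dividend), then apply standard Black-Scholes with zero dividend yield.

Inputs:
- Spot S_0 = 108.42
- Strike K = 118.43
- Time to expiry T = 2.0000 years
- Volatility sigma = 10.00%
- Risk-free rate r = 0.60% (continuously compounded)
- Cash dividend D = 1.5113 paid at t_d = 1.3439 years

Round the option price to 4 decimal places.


PV(D) = D * exp(-r * t_d) = 1.5113 * 0.99196902 = 1.49916278
S_0' = S_0 - PV(D) = 108.4200 - 1.49916278 = 106.92083722
d1 = (ln(S_0'/K) + (r + sigma^2/2)*T) / (sigma*sqrt(T)) = -0.56733544
d2 = d1 - sigma*sqrt(T) = -0.70875679
exp(-rT) = 0.98807171
N(d1) = 0.28524315; N(d2) = 0.23923771
C = S_0' * N(d1) - K * exp(-rT) * N(d2) = 106.92083722 * 0.28524315 - 118.4300 * 0.98807171 * 0.23923771 = 2.5035

Answer: Price = 2.5035


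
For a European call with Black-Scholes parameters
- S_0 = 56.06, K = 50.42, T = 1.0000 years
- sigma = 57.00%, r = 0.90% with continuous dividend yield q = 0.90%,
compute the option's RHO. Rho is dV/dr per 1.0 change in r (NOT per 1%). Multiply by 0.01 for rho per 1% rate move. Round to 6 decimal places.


d1 = 0.4710256561; d2 = -0.0989743439
phi(d1) = 0.3570529755; exp(-qT) = 0.9910403788; exp(-rT) = 0.9910403788
N(d2) = 0.4605793203
Rho = K*T*exp(-rT)*N(d2) = 50.4200 * 1.0000 * 0.9910403788 * 0.4605793203 = 23.014345

Answer: Rho = 23.014345


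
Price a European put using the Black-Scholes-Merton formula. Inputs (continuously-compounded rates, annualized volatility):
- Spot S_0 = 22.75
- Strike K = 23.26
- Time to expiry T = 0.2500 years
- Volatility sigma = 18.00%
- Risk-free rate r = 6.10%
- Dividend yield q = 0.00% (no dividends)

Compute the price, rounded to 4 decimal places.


Answer: Price = 0.9008

Derivation:
d1 = (ln(S/K) + (r - q + 0.5*sigma^2) * T) / (sigma * sqrt(T)) = -0.03188891
d2 = d1 - sigma * sqrt(T) = -0.12188891
exp(-rT) = 0.98486569; exp(-qT) = 1.00000000
P = K * exp(-rT) * N(-d2) - S_0 * exp(-qT) * N(-d1)
N(-d1) = 0.51271968; N(-d2) = 0.54850650
P = 23.2600 * 0.98486569 * 0.54850650 - 22.7500 * 1.00000000 * 0.51271968 = 0.9008


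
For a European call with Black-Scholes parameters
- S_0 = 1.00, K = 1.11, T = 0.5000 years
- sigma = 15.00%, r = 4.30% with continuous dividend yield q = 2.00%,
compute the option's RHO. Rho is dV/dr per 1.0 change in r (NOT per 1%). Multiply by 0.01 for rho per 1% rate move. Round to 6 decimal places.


Answer: Rho = 0.095911

Derivation:
d1 = -0.8224596119; d2 = -0.9285256291
phi(d1) = 0.2844611928; exp(-qT) = 0.9900498337; exp(-rT) = 0.9787294775
N(d2) = 0.1765674899
Rho = K*T*exp(-rT)*N(d2) = 1.1100 * 0.5000 * 0.9787294775 * 0.1765674899 = 0.095911


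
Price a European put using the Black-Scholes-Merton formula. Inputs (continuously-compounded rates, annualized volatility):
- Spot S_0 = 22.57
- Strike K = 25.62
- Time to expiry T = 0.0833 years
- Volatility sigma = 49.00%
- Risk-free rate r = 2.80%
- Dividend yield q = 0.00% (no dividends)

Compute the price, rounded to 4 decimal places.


Answer: Price = 3.3438

Derivation:
d1 = (ln(S/K) + (r - q + 0.5*sigma^2) * T) / (sigma * sqrt(T)) = -0.80905883
d2 = d1 - sigma * sqrt(T) = -0.95048135
exp(-rT) = 0.99767032; exp(-qT) = 1.00000000
P = K * exp(-rT) * N(-d2) - S_0 * exp(-qT) * N(-d1)
N(-d1) = 0.79075935; N(-d2) = 0.82906614
P = 25.6200 * 0.99767032 * 0.82906614 - 22.5700 * 1.00000000 * 0.79075935 = 3.3438


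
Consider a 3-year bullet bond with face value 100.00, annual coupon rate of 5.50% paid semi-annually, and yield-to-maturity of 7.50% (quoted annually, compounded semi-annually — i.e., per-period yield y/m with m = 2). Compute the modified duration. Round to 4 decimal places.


Coupon per period c = face * coupon_rate / m = 2.750000
Periods per year m = 2; per-period yield y/m = 0.037500
Number of cashflows N = 6
Cashflows (t years, CF_t, discount factor 1/(1+y/m)^(m*t), PV):
  t = 0.5000: CF_t = 2.750000, DF = 0.963855, PV = 2.650602
  t = 1.0000: CF_t = 2.750000, DF = 0.929017, PV = 2.554798
  t = 1.5000: CF_t = 2.750000, DF = 0.895438, PV = 2.462455
  t = 2.0000: CF_t = 2.750000, DF = 0.863073, PV = 2.373451
  t = 2.5000: CF_t = 2.750000, DF = 0.831878, PV = 2.287664
  t = 3.0000: CF_t = 102.750000, DF = 0.801810, PV = 82.385958
Price P = sum_t PV_t = 94.714928
First compute Macaulay numerator sum_t t * PV_t:
  t * PV_t at t = 0.5000: 1.325301
  t * PV_t at t = 1.0000: 2.554798
  t * PV_t at t = 1.5000: 3.693683
  t * PV_t at t = 2.0000: 4.746902
  t * PV_t at t = 2.5000: 5.719159
  t * PV_t at t = 3.0000: 247.157875
Macaulay duration D = 265.197718 / 94.714928 = 2.799957
Modified duration = D / (1 + y/m) = 2.799957 / (1 + 0.037500) = 2.698754

Answer: Modified duration = 2.6988


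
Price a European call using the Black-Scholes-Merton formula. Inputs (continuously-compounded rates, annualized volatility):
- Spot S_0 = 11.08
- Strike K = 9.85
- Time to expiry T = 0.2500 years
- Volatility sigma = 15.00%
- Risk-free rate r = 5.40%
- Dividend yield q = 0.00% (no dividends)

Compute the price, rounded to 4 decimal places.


d1 = (ln(S/K) + (r - q + 0.5*sigma^2) * T) / (sigma * sqrt(T)) = 1.78643635
d2 = d1 - sigma * sqrt(T) = 1.71143635
exp(-rT) = 0.98659072; exp(-qT) = 1.00000000
C = S_0 * exp(-qT) * N(d1) - K * exp(-rT) * N(d2)
N(d1) = 0.96298568; N(d2) = 0.95649970
C = 11.0800 * 1.00000000 * 0.96298568 - 9.8500 * 0.98659072 * 0.95649970 = 1.3747

Answer: Price = 1.3747


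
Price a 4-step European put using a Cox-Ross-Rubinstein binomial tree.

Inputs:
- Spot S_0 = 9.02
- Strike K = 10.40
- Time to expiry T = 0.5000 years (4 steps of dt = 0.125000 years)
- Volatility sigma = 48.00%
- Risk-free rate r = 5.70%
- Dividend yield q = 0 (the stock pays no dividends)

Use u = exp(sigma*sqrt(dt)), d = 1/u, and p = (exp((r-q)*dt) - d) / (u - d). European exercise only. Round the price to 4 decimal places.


dt = T/N = 0.125000
u = exp(sigma*sqrt(dt)) = 1.184956; d = 1/u = 0.843913
p = (exp((r-q)*dt) - d) / (u - d) = 0.478642
Discount per step: exp(-r*dt) = 0.992900
Stock lattice S(k, i) with i counting down-moves:
  k=0: S(0,0) = 9.0200
  k=1: S(1,0) = 10.6883; S(1,1) = 7.6121
  k=2: S(2,0) = 12.6652; S(2,1) = 9.0200; S(2,2) = 6.4239
  k=3: S(3,0) = 15.0077; S(3,1) = 10.6883; S(3,2) = 7.6121; S(3,3) = 5.4213
  k=4: S(4,0) = 17.7834; S(4,1) = 12.6652; S(4,2) = 9.0200; S(4,3) = 6.4239; S(4,4) = 4.5751
Terminal payoffs V(N, i) = max(K - S_T, 0):
  V(4,0) = 0.000000; V(4,1) = 0.000000; V(4,2) = 1.380000; V(4,3) = 3.976051; V(4,4) = 5.824931
Backward induction: V(k, i) = exp(-r*dt) * [p * V(k+1, i) + (1-p) * V(k+1, i+1)].
  V(3,0) = exp(-r*dt) * [p*0.000000 + (1-p)*0.000000] = 0.000000
  V(3,1) = exp(-r*dt) * [p*0.000000 + (1-p)*1.380000] = 0.714367
  V(3,2) = exp(-r*dt) * [p*1.380000 + (1-p)*3.976051] = 2.714066
  V(3,3) = exp(-r*dt) * [p*3.976051 + (1-p)*5.824931] = 4.904908
  V(2,0) = exp(-r*dt) * [p*0.000000 + (1-p)*0.714367] = 0.369797
  V(2,1) = exp(-r*dt) * [p*0.714367 + (1-p)*2.714066] = 1.744453
  V(2,2) = exp(-r*dt) * [p*2.714066 + (1-p)*4.904908] = 3.828902
  V(1,0) = exp(-r*dt) * [p*0.369797 + (1-p)*1.744453] = 1.078772
  V(1,1) = exp(-r*dt) * [p*1.744453 + (1-p)*3.828902] = 2.811098
  V(0,0) = exp(-r*dt) * [p*1.078772 + (1-p)*2.811098] = 1.967863

Answer: Price = V(0,0) = 1.9679


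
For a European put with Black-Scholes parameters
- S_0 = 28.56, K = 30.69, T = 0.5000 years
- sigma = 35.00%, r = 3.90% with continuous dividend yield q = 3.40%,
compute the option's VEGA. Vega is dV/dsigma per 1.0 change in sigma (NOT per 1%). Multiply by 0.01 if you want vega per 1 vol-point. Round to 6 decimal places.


Answer: Vega = 7.824053

Derivation:
d1 = -0.1567947917; d2 = -0.4042821651
phi(d1) = 0.3940683780; exp(-qT) = 0.9831436846; exp(-rT) = 0.9806888952
Vega = S * exp(-qT) * phi(d1) * sqrt(T) = 28.5600 * 0.9831436846 * 0.3940683780 * 0.7071067812 = 7.824053


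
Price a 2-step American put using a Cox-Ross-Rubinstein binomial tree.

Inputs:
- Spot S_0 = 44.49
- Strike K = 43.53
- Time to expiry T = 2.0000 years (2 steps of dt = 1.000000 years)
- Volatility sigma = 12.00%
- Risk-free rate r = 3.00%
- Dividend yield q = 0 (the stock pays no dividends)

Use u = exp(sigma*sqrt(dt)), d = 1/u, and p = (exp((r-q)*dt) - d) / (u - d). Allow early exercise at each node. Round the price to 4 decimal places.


dt = T/N = 1.000000
u = exp(sigma*sqrt(dt)) = 1.127497; d = 1/u = 0.886920
p = (exp((r-q)*dt) - d) / (u - d) = 0.596626
Discount per step: exp(-r*dt) = 0.970446
Stock lattice S(k, i) with i counting down-moves:
  k=0: S(0,0) = 44.4900
  k=1: S(1,0) = 50.1623; S(1,1) = 39.4591
  k=2: S(2,0) = 56.5579; S(2,1) = 44.4900; S(2,2) = 34.9971
Terminal payoffs V(N, i) = max(K - S_T, 0):
  V(2,0) = 0.000000; V(2,1) = 0.000000; V(2,2) = 8.532926
Backward induction: V(k, i) = exp(-r*dt) * [p * V(k+1, i) + (1-p) * V(k+1, i+1)]; then take max(V_cont, immediate exercise) for American.
  V(1,0) = exp(-r*dt) * [p*0.000000 + (1-p)*0.000000] = 0.000000; exercise = 0.000000; V(1,0) = max -> 0.000000
  V(1,1) = exp(-r*dt) * [p*0.000000 + (1-p)*8.532926] = 3.340237; exercise = 4.070910; V(1,1) = max -> 4.070910
  V(0,0) = exp(-r*dt) * [p*0.000000 + (1-p)*4.070910] = 1.593569; exercise = 0.000000; V(0,0) = max -> 1.593569

Answer: Price = V(0,0) = 1.5936


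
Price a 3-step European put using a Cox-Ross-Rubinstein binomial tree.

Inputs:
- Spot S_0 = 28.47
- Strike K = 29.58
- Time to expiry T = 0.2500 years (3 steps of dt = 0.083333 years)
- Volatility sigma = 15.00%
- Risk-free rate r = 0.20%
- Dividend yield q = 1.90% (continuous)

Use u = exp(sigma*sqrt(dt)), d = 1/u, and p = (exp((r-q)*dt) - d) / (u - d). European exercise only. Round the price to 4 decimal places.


dt = T/N = 0.083333
u = exp(sigma*sqrt(dt)) = 1.044252; d = 1/u = 0.957623
p = (exp((r-q)*dt) - d) / (u - d) = 0.472835
Discount per step: exp(-r*dt) = 0.999833
Stock lattice S(k, i) with i counting down-moves:
  k=0: S(0,0) = 28.4700
  k=1: S(1,0) = 29.7299; S(1,1) = 27.2635
  k=2: S(2,0) = 31.0455; S(2,1) = 28.4700; S(2,2) = 26.1082
  k=3: S(3,0) = 32.4193; S(3,1) = 29.7299; S(3,2) = 27.2635; S(3,3) = 25.0018
Terminal payoffs V(N, i) = max(K - S_T, 0):
  V(3,0) = 0.000000; V(3,1) = 0.000000; V(3,2) = 2.316478; V(3,3) = 4.578218
Backward induction: V(k, i) = exp(-r*dt) * [p * V(k+1, i) + (1-p) * V(k+1, i+1)].
  V(2,0) = exp(-r*dt) * [p*0.000000 + (1-p)*0.000000] = 0.000000
  V(2,1) = exp(-r*dt) * [p*0.000000 + (1-p)*2.316478] = 1.220963
  V(2,2) = exp(-r*dt) * [p*2.316478 + (1-p)*4.578218] = 3.508204
  V(1,0) = exp(-r*dt) * [p*0.000000 + (1-p)*1.220963] = 0.643542
  V(1,1) = exp(-r*dt) * [p*1.220963 + (1-p)*3.508204] = 2.426312
  V(0,0) = exp(-r*dt) * [p*0.643542 + (1-p)*2.426312] = 1.583093

Answer: Price = V(0,0) = 1.5831


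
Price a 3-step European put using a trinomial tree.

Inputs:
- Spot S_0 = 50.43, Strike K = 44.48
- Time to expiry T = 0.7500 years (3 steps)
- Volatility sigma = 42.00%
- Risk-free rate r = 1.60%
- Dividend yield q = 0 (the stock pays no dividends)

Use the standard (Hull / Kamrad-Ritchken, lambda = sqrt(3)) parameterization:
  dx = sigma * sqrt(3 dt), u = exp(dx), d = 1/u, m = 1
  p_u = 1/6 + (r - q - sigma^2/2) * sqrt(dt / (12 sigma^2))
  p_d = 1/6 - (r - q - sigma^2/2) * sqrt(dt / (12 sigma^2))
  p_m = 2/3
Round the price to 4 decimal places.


Answer: Price = V(0,0) = 4.1720

Derivation:
dt = T/N = 0.250000; dx = sigma*sqrt(3*dt) = 0.363731
u = exp(dx) = 1.438687; d = 1/u = 0.695078
p_u = 0.141854, p_m = 0.666667, p_d = 0.191479
Discount per step: exp(-r*dt) = 0.996008
Stock lattice S(k, j) with j the centered position index:
  k=0: S(0,+0) = 50.4300
  k=1: S(1,-1) = 35.0528; S(1,+0) = 50.4300; S(1,+1) = 72.5530
  k=2: S(2,-2) = 24.3644; S(2,-1) = 35.0528; S(2,+0) = 50.4300; S(2,+1) = 72.5530; S(2,+2) = 104.3810
  k=3: S(3,-3) = 16.9352; S(3,-2) = 24.3644; S(3,-1) = 35.0528; S(3,+0) = 50.4300; S(3,+1) = 72.5530; S(3,+2) = 104.3810; S(3,+3) = 150.1715
Terminal payoffs V(N, j) = max(K - S_T, 0):
  V(3,-3) = 27.544801; V(3,-2) = 20.115555; V(3,-1) = 9.427198; V(3,+0) = 0.000000; V(3,+1) = 0.000000; V(3,+2) = 0.000000; V(3,+3) = 0.000000
Backward induction: V(k, j) = exp(-r*dt) * [p_u * V(k+1, j+1) + p_m * V(k+1, j) + p_d * V(k+1, j-1)]
  V(2,-2) = exp(-r*dt) * [p_u*9.427198 + p_m*20.115555 + p_d*27.544801] = 19.941982
  V(2,-1) = exp(-r*dt) * [p_u*0.000000 + p_m*9.427198 + p_d*20.115555] = 10.096039
  V(2,+0) = exp(-r*dt) * [p_u*0.000000 + p_m*0.000000 + p_d*9.427198] = 1.797904
  V(2,+1) = exp(-r*dt) * [p_u*0.000000 + p_m*0.000000 + p_d*0.000000] = 0.000000
  V(2,+2) = exp(-r*dt) * [p_u*0.000000 + p_m*0.000000 + p_d*0.000000] = 0.000000
  V(1,-1) = exp(-r*dt) * [p_u*1.797904 + p_m*10.096039 + p_d*19.941982] = 10.761073
  V(1,+0) = exp(-r*dt) * [p_u*0.000000 + p_m*1.797904 + p_d*10.096039] = 3.119280
  V(1,+1) = exp(-r*dt) * [p_u*0.000000 + p_m*0.000000 + p_d*1.797904] = 0.342887
  V(0,+0) = exp(-r*dt) * [p_u*0.342887 + p_m*3.119280 + p_d*10.761073] = 4.171958


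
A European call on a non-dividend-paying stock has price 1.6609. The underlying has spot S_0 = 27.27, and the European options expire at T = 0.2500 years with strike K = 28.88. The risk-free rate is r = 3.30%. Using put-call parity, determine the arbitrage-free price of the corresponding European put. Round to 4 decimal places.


Answer: Put price = 3.0336

Derivation:
Put-call parity: C - P = S_0 * exp(-qT) - K * exp(-rT).
S_0 * exp(-qT) = 27.2700 * 1.00000000 = 27.27000000
K * exp(-rT) = 28.8800 * 0.99178394 = 28.64272013
P = C - S*exp(-qT) + K*exp(-rT)
P = 1.6609 - 27.27000000 + 28.64272013 = 3.0336


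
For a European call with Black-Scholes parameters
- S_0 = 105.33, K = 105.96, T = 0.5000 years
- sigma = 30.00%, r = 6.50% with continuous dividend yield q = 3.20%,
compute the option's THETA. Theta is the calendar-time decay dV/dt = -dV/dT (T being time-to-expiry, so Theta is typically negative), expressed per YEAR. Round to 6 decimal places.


d1 = 0.1557360940; d2 = -0.0563959403
phi(d1) = 0.3941335772; exp(-qT) = 0.9841273201; exp(-rT) = 0.9680224498
Theta = -S*exp(-qT)*phi(d1)*sigma/(2*sqrt(T)) - r*K*exp(-rT)*N(d2) + q*S*exp(-qT)*N(d1)
N(d1) = 0.5618794773; N(d2) = 0.4775131955; sqrt(T) = 0.7071067812
Term 1 = -105.3300 * 0.9841273201 * 0.3941335772 * 0.3000 / (2 * 0.7071067812) = -8.6666860471
Term 2 = -0.0650 * 105.9600 * 0.9680224498 * 0.4775131955 = -3.1836558359
Term 3 = 0.0320 * 105.3300 * 0.9841273201 * 0.5618794773 = 1.8637880401
Theta = -8.6666860471 + (-3.1836558359) + (1.8637880401) = -9.986554

Answer: Theta = -9.986554


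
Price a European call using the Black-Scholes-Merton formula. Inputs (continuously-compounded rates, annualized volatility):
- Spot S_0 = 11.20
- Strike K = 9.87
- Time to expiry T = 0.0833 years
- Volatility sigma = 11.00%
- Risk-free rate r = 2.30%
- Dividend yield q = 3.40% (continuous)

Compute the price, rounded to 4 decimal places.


d1 = (ln(S/K) + (r - q + 0.5*sigma^2) * T) / (sigma * sqrt(T)) = 3.96881485
d2 = d1 - sigma * sqrt(T) = 3.93706694
exp(-rT) = 0.99808593; exp(-qT) = 0.99717181
C = S_0 * exp(-qT) * N(d1) - K * exp(-rT) * N(d2)
N(d1) = 0.99996388; N(d2) = 0.99995876
C = 11.2000 * 0.99717181 * 0.99996388 - 9.8700 * 0.99808593 * 0.99995876 = 1.3172

Answer: Price = 1.3172


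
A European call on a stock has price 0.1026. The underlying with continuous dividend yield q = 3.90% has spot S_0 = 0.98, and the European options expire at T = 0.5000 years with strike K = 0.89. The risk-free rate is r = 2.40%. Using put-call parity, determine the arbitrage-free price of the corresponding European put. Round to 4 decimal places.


Put-call parity: C - P = S_0 * exp(-qT) - K * exp(-rT).
S_0 * exp(-qT) = 0.9800 * 0.98068890 = 0.96107512
K * exp(-rT) = 0.8900 * 0.98807171 = 0.87938382
P = C - S*exp(-qT) + K*exp(-rT)
P = 0.1026 - 0.96107512 + 0.87938382 = 0.0209

Answer: Put price = 0.0209


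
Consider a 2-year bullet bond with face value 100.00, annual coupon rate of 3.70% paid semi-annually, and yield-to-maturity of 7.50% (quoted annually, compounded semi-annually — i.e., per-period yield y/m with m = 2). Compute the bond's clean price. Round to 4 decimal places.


Answer: Price = 93.0624

Derivation:
Coupon per period c = face * coupon_rate / m = 1.850000
Periods per year m = 2; per-period yield y/m = 0.037500
Number of cashflows N = 4
Cashflows (t years, CF_t, discount factor 1/(1+y/m)^(m*t), PV):
  t = 0.5000: CF_t = 1.850000, DF = 0.963855, PV = 1.783133
  t = 1.0000: CF_t = 1.850000, DF = 0.929017, PV = 1.718682
  t = 1.5000: CF_t = 1.850000, DF = 0.895438, PV = 1.656561
  t = 2.0000: CF_t = 101.850000, DF = 0.863073, PV = 87.903995
Price P = sum_t PV_t = 93.062370


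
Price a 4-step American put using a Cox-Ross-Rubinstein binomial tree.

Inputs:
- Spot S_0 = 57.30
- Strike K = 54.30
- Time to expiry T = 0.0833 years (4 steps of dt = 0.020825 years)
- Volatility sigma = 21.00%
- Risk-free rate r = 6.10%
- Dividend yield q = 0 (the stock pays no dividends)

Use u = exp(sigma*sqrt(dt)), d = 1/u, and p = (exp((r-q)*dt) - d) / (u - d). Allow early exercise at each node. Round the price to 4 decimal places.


Answer: Price = V(0,0) = 0.2925

Derivation:
dt = T/N = 0.020825
u = exp(sigma*sqrt(dt)) = 1.030769; d = 1/u = 0.970150
p = (exp((r-q)*dt) - d) / (u - d) = 0.513394
Discount per step: exp(-r*dt) = 0.998730
Stock lattice S(k, i) with i counting down-moves:
  k=0: S(0,0) = 57.3000
  k=1: S(1,0) = 59.0630; S(1,1) = 55.5896
  k=2: S(2,0) = 60.8803; S(2,1) = 57.3000; S(2,2) = 53.9302
  k=3: S(3,0) = 62.7535; S(3,1) = 59.0630; S(3,2) = 55.5896; S(3,3) = 52.3204
  k=4: S(4,0) = 64.6844; S(4,1) = 60.8803; S(4,2) = 57.3000; S(4,3) = 53.9302; S(4,4) = 50.7586
Terminal payoffs V(N, i) = max(K - S_T, 0):
  V(4,0) = 0.000000; V(4,1) = 0.000000; V(4,2) = 0.000000; V(4,3) = 0.369781; V(4,4) = 3.541387
Backward induction: V(k, i) = exp(-r*dt) * [p * V(k+1, i) + (1-p) * V(k+1, i+1)]; then take max(V_cont, immediate exercise) for American.
  V(3,0) = exp(-r*dt) * [p*0.000000 + (1-p)*0.000000] = 0.000000; exercise = 0.000000; V(3,0) = max -> 0.000000
  V(3,1) = exp(-r*dt) * [p*0.000000 + (1-p)*0.000000] = 0.000000; exercise = 0.000000; V(3,1) = max -> 0.000000
  V(3,2) = exp(-r*dt) * [p*0.000000 + (1-p)*0.369781] = 0.179709; exercise = 0.000000; V(3,2) = max -> 0.179709
  V(3,3) = exp(-r*dt) * [p*0.369781 + (1-p)*3.541387] = 1.910676; exercise = 1.979611; V(3,3) = max -> 1.979611
  V(2,0) = exp(-r*dt) * [p*0.000000 + (1-p)*0.000000] = 0.000000; exercise = 0.000000; V(2,0) = max -> 0.000000
  V(2,1) = exp(-r*dt) * [p*0.000000 + (1-p)*0.179709] = 0.087337; exercise = 0.000000; V(2,1) = max -> 0.087337
  V(2,2) = exp(-r*dt) * [p*0.179709 + (1-p)*1.979611] = 1.054213; exercise = 0.369781; V(2,2) = max -> 1.054213
  V(1,0) = exp(-r*dt) * [p*0.000000 + (1-p)*0.087337] = 0.042445; exercise = 0.000000; V(1,0) = max -> 0.042445
  V(1,1) = exp(-r*dt) * [p*0.087337 + (1-p)*1.054213] = 0.557117; exercise = 0.000000; V(1,1) = max -> 0.557117
  V(0,0) = exp(-r*dt) * [p*0.042445 + (1-p)*0.557117] = 0.292516; exercise = 0.000000; V(0,0) = max -> 0.292516


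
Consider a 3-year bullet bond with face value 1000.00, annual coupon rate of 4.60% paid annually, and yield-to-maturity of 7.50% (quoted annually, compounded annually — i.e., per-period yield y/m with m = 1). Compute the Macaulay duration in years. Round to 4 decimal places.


Coupon per period c = face * coupon_rate / m = 46.000000
Periods per year m = 1; per-period yield y/m = 0.075000
Number of cashflows N = 3
Cashflows (t years, CF_t, discount factor 1/(1+y/m)^(m*t), PV):
  t = 1.0000: CF_t = 46.000000, DF = 0.930233, PV = 42.790698
  t = 2.0000: CF_t = 46.000000, DF = 0.865333, PV = 39.805300
  t = 3.0000: CF_t = 1046.000000, DF = 0.804961, PV = 841.988756
Price P = sum_t PV_t = 924.584754
Macaulay numerator sum_t t * PV_t:
  t * PV_t at t = 1.0000: 42.790698
  t * PV_t at t = 2.0000: 79.610600
  t * PV_t at t = 3.0000: 2525.966267
Macaulay duration D = (sum_t t * PV_t) / P = 2648.367565 / 924.584754 = 2.864386

Answer: Macaulay duration = 2.8644 years


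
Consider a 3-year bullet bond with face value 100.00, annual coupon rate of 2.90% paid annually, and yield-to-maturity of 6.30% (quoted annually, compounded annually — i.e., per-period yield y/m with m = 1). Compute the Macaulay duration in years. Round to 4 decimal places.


Coupon per period c = face * coupon_rate / m = 2.900000
Periods per year m = 1; per-period yield y/m = 0.063000
Number of cashflows N = 3
Cashflows (t years, CF_t, discount factor 1/(1+y/m)^(m*t), PV):
  t = 1.0000: CF_t = 2.900000, DF = 0.940734, PV = 2.728128
  t = 2.0000: CF_t = 2.900000, DF = 0.884980, PV = 2.566442
  t = 3.0000: CF_t = 102.900000, DF = 0.832531, PV = 85.667399
Price P = sum_t PV_t = 90.961969
Macaulay numerator sum_t t * PV_t:
  t * PV_t at t = 1.0000: 2.728128
  t * PV_t at t = 2.0000: 5.132884
  t * PV_t at t = 3.0000: 257.002197
Macaulay duration D = (sum_t t * PV_t) / P = 264.863209 / 90.961969 = 2.911802

Answer: Macaulay duration = 2.9118 years


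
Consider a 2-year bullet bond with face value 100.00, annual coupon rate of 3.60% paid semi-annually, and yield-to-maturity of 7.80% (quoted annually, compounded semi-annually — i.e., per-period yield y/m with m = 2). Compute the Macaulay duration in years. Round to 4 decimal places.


Answer: Macaulay duration = 1.9451 years

Derivation:
Coupon per period c = face * coupon_rate / m = 1.800000
Periods per year m = 2; per-period yield y/m = 0.039000
Number of cashflows N = 4
Cashflows (t years, CF_t, discount factor 1/(1+y/m)^(m*t), PV):
  t = 0.5000: CF_t = 1.800000, DF = 0.962464, PV = 1.732435
  t = 1.0000: CF_t = 1.800000, DF = 0.926337, PV = 1.667406
  t = 1.5000: CF_t = 1.800000, DF = 0.891566, PV = 1.604818
  t = 2.0000: CF_t = 101.800000, DF = 0.858100, PV = 87.354561
Price P = sum_t PV_t = 92.359221
Macaulay numerator sum_t t * PV_t:
  t * PV_t at t = 0.5000: 0.866218
  t * PV_t at t = 1.0000: 1.667406
  t * PV_t at t = 1.5000: 2.407227
  t * PV_t at t = 2.0000: 174.709123
Macaulay duration D = (sum_t t * PV_t) / P = 179.649974 / 92.359221 = 1.945122


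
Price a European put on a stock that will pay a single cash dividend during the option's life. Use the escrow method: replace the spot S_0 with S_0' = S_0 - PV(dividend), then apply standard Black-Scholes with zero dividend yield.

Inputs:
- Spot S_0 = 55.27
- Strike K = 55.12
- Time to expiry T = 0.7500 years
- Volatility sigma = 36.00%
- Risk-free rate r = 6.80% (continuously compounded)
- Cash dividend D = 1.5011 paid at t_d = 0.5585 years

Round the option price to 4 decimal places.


Answer: Price = 5.8802

Derivation:
PV(D) = D * exp(-r * t_d) = 1.5011 * 0.96273412 = 1.44516019
S_0' = S_0 - PV(D) = 55.2700 - 1.44516019 = 53.82483981
d1 = (ln(S_0'/K) + (r + sigma^2/2)*T) / (sigma*sqrt(T)) = 0.24320059
d2 = d1 - sigma*sqrt(T) = -0.06856855
exp(-rT) = 0.95027867
N(-d1) = 0.40392500; N(-d2) = 0.52733348
P = K * exp(-rT) * N(-d2) - S_0' * N(-d1) = 55.1200 * 0.95027867 * 0.52733348 - 53.82483981 * 0.40392500 = 5.8802


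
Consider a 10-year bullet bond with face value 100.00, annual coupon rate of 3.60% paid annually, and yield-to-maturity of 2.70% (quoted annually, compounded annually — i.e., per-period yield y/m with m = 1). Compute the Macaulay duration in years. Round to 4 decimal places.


Coupon per period c = face * coupon_rate / m = 3.600000
Periods per year m = 1; per-period yield y/m = 0.027000
Number of cashflows N = 10
Cashflows (t years, CF_t, discount factor 1/(1+y/m)^(m*t), PV):
  t = 1.0000: CF_t = 3.600000, DF = 0.973710, PV = 3.505355
  t = 2.0000: CF_t = 3.600000, DF = 0.948111, PV = 3.413199
  t = 3.0000: CF_t = 3.600000, DF = 0.923185, PV = 3.323465
  t = 4.0000: CF_t = 3.600000, DF = 0.898914, PV = 3.236091
  t = 5.0000: CF_t = 3.600000, DF = 0.875282, PV = 3.151014
  t = 6.0000: CF_t = 3.600000, DF = 0.852270, PV = 3.068173
  t = 7.0000: CF_t = 3.600000, DF = 0.829864, PV = 2.987510
  t = 8.0000: CF_t = 3.600000, DF = 0.808047, PV = 2.908968
  t = 9.0000: CF_t = 3.600000, DF = 0.786803, PV = 2.832491
  t = 10.0000: CF_t = 103.600000, DF = 0.766118, PV = 79.369806
Price P = sum_t PV_t = 107.796073
Macaulay numerator sum_t t * PV_t:
  t * PV_t at t = 1.0000: 3.505355
  t * PV_t at t = 2.0000: 6.826398
  t * PV_t at t = 3.0000: 9.970396
  t * PV_t at t = 4.0000: 12.944364
  t * PV_t at t = 5.0000: 15.755068
  t * PV_t at t = 6.0000: 18.409038
  t * PV_t at t = 7.0000: 20.912571
  t * PV_t at t = 8.0000: 23.271744
  t * PV_t at t = 9.0000: 25.492417
  t * PV_t at t = 10.0000: 793.698061
Macaulay duration D = (sum_t t * PV_t) / P = 930.785414 / 107.796073 = 8.634688

Answer: Macaulay duration = 8.6347 years


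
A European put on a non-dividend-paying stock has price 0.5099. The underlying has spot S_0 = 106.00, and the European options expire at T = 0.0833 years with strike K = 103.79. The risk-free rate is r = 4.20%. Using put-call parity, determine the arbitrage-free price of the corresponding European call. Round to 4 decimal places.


Put-call parity: C - P = S_0 * exp(-qT) - K * exp(-rT).
S_0 * exp(-qT) = 106.0000 * 1.00000000 = 106.00000000
K * exp(-rT) = 103.7900 * 0.99650751 = 103.42751477
C = P + S*exp(-qT) - K*exp(-rT)
C = 0.5099 + 106.00000000 - 103.42751477 = 3.0824

Answer: Call price = 3.0824


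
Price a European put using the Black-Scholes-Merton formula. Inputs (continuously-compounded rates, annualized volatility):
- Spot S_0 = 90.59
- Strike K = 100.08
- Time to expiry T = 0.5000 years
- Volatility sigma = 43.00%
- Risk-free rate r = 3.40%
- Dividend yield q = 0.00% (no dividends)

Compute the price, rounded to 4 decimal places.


d1 = (ln(S/K) + (r - q + 0.5*sigma^2) * T) / (sigma * sqrt(T)) = -0.11971822
d2 = d1 - sigma * sqrt(T) = -0.42377414
exp(-rT) = 0.98314368; exp(-qT) = 1.00000000
P = K * exp(-rT) * N(-d2) - S_0 * exp(-qT) * N(-d1)
N(-d1) = 0.54764682; N(-d2) = 0.66413473
P = 100.0800 * 0.98314368 * 0.66413473 - 90.5900 * 1.00000000 * 0.54764682 = 15.7349

Answer: Price = 15.7349


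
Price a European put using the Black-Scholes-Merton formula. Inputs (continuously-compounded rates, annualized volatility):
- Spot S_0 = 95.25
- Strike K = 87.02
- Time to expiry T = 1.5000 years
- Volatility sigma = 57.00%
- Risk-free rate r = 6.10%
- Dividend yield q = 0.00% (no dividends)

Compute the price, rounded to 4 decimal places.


Answer: Price = 16.6870

Derivation:
d1 = (ln(S/K) + (r - q + 0.5*sigma^2) * T) / (sigma * sqrt(T)) = 0.60956775
d2 = d1 - sigma * sqrt(T) = -0.08853683
exp(-rT) = 0.91256132; exp(-qT) = 1.00000000
P = K * exp(-rT) * N(-d2) - S_0 * exp(-qT) * N(-d1)
N(-d1) = 0.27107409; N(-d2) = 0.53527499
P = 87.0200 * 0.91256132 * 0.53527499 - 95.2500 * 1.00000000 * 0.27107409 = 16.6870
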